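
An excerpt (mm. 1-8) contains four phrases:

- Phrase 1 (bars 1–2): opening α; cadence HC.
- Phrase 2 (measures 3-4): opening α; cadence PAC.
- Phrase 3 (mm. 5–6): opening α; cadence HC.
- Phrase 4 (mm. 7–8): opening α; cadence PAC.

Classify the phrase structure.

repeated period

The cadence pattern HC–PAC–HC–PAC is weak–strong twice, and phrases 3–4 restate phrases 1–2: a period heard twice, not a double period (which would end weakly at phrase 2).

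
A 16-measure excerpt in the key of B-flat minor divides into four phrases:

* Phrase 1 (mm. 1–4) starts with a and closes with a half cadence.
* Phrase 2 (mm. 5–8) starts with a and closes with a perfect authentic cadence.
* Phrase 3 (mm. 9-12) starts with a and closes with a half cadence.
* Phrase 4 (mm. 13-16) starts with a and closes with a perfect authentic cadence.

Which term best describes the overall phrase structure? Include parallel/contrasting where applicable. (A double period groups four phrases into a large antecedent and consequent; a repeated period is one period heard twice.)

The cadence pattern HC–PAC–HC–PAC is weak–strong twice, and phrases 3–4 restate phrases 1–2: a period heard twice, not a double period (which would end weakly at phrase 2).

repeated period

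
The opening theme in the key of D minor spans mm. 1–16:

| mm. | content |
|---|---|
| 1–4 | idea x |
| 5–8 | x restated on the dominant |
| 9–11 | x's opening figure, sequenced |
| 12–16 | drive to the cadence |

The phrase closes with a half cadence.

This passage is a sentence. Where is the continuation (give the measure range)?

measures 9–16

After the presentation (mm. 1–8), the continuation covers the fragmentation through the cadence: measures 9–16.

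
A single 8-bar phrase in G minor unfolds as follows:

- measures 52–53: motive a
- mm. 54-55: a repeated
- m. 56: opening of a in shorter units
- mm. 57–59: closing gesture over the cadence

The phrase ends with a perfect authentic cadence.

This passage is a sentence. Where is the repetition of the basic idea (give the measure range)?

The presentation of a sentence is the basic idea (mm. 52–53) plus its repetition (measures 54–55); the repetition of the basic idea is therefore mm. 54-55.

measures 54–55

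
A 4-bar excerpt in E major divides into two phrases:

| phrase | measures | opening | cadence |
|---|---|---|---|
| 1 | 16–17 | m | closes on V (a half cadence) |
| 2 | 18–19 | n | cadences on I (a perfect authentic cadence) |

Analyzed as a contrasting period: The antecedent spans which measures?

measures 16–17

The antecedent is the phrase ending with the weaker cadence (half cadence, phrase 1) and the consequent the one ending more conclusively (perfect authentic cadence, phrase 2); the antecedent is bars 16–17.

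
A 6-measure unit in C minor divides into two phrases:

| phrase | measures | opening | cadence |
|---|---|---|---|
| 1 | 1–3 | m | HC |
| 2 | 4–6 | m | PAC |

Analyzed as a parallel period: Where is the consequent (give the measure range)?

The antecedent is the phrase ending with the weaker cadence (half cadence, phrase 1) and the consequent the one ending more conclusively (perfect authentic cadence, phrase 2); the consequent is mm. 4–6.

measures 4–6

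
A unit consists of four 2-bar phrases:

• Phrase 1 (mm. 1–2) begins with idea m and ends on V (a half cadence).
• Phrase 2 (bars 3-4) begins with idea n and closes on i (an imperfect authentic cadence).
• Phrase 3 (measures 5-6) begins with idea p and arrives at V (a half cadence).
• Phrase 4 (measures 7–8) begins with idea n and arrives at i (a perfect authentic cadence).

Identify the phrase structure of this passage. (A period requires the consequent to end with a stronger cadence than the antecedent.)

contrasting double period

Four phrases in two halves: the first half (mm. 1–4) ends with an imperfect authentic cadence, the second (mm. 5-8) with a perfect authentic cadence — a large antecedent–consequent pair, i.e. a double period.
Phrase 3 begins with different material from phrase 1, making it contrasting.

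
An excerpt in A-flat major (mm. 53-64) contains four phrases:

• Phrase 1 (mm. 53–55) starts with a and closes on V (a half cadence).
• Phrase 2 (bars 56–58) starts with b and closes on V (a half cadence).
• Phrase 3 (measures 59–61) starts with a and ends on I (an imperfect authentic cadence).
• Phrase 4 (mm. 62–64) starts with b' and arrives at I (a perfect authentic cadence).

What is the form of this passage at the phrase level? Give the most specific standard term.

Four phrases in two halves: the first half (mm. 53–58) ends with a half cadence, the second (mm. 59–64) with a perfect authentic cadence — a large antecedent–consequent pair, i.e. a double period.
Phrase 3 begins with the same material as phrase 1, making it parallel.

parallel double period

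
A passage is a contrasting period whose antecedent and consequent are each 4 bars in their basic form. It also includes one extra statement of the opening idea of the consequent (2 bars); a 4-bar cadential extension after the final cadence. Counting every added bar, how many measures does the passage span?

Basic contrasting period: 4 + 4 = 8 bars.
8 (basic form) + 2 (extra statement) + 4 (cadential extension) = 14.

14 measures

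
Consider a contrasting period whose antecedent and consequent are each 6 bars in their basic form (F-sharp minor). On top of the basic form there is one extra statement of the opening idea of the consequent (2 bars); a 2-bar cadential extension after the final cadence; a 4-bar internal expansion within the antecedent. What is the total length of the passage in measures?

20 measures

Basic contrasting period: 6 + 6 = 12 bars.
12 (basic form) + 2 (extra statement) + 2 (cadential extension) + 4 (internal expansion) = 20.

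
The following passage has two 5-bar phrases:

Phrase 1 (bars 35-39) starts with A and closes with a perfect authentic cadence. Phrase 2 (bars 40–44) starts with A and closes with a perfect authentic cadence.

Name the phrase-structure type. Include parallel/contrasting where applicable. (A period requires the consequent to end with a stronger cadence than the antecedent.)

Both phrases have the same opening (A) and the same cadence (perfect authentic cadence): the second is a restatement, not a consequent, so this is a repeated phrase rather than a period.

repeated phrase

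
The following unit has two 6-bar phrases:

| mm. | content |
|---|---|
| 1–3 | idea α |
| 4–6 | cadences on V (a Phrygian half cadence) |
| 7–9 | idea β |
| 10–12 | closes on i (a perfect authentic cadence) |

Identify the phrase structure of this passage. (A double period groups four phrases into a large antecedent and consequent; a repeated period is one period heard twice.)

Phrase 1 ends with a Phrygian half cadence (weaker) and phrase 2 with a perfect authentic cadence (stronger): antecedent + consequent = a period.
The two phrases open with different material (α / β), so the period is contrasting.

contrasting period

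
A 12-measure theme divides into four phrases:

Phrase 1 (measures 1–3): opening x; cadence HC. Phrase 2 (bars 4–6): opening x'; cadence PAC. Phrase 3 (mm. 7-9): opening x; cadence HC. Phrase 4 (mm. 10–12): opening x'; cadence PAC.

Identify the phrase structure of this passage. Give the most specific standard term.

repeated period

The cadence pattern HC–PAC–HC–PAC is weak–strong twice, and phrases 3–4 restate phrases 1–2: a period heard twice, not a double period (which would end weakly at phrase 2).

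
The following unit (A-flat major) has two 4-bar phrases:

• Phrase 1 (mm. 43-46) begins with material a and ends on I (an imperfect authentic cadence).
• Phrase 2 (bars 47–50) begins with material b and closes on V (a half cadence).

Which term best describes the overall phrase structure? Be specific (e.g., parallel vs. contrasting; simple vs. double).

phrase group

The second phrase closes with a half cadence, which is not stronger than the first phrase's imperfect authentic cadence; without a weak→strong cadential pair there is no antecedent–consequent relationship, so this is a phrase group rather than a period.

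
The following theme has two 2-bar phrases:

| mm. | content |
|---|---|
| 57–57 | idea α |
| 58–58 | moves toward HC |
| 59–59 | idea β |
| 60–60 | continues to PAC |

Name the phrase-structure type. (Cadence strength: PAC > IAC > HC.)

Phrase 1 ends with a half cadence (weaker) and phrase 2 with a perfect authentic cadence (stronger): antecedent + consequent = a period.
The two phrases open with different material (α / β), so the period is contrasting.

contrasting period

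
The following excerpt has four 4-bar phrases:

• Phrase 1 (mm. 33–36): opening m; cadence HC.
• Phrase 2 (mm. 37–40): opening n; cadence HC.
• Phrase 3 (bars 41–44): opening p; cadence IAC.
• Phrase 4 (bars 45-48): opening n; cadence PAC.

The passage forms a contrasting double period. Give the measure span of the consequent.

In a double period the first pair of phrases (ending half cadence) is the large antecedent and the second pair (ending perfect authentic cadence) is the large consequent; the consequent is measures 41–48.

measures 41–48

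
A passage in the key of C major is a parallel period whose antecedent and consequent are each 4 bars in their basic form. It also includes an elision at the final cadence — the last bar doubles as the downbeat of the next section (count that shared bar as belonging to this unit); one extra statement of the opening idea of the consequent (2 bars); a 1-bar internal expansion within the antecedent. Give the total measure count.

11 measures

Basic parallel period: 4 + 4 = 8 bars.
8 (basic form) + 2 (extra statement) + 1 (internal expansion) = 11.
The elision shares a bar with the next section but does not change this unit's count.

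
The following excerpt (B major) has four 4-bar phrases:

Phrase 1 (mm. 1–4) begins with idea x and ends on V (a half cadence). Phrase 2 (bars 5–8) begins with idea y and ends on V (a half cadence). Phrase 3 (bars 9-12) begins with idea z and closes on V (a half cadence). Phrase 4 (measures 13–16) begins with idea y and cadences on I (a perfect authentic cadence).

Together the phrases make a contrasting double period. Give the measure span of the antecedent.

In a double period the first pair of phrases (ending half cadence) is the large antecedent and the second pair (ending perfect authentic cadence) is the large consequent; the antecedent is measures 1–8.

measures 1–8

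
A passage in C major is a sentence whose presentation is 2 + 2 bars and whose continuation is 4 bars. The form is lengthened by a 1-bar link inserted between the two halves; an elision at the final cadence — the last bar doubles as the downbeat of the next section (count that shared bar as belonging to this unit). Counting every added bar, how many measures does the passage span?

Basic sentence: 2 + 2 + 4 = 8 bars.
8 (basic form) + 1 (link) = 9.
The elision shares a bar with the next section but does not change this unit's count.

9 measures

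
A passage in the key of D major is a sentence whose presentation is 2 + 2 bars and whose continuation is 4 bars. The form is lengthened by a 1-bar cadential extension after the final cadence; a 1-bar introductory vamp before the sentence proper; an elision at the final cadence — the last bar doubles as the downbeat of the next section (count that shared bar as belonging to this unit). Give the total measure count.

10 measures

Basic sentence: 2 + 2 + 4 = 8 bars.
8 (basic form) + 1 (cadential extension) + 1 (introduction) = 10.
The elision shares a bar with the next section but does not change this unit's count.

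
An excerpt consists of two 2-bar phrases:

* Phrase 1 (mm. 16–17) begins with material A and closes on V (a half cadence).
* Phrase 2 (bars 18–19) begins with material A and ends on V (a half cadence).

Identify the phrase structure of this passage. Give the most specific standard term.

repeated phrase

Both phrases have the same opening (A) and the same cadence (half cadence): the second is a restatement, not a consequent, so this is a repeated phrase rather than a period.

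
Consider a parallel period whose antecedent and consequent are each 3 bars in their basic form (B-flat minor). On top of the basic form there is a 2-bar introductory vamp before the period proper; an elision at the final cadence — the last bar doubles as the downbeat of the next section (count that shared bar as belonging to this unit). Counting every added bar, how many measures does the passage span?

8 measures

Basic parallel period: 3 + 3 = 6 bars.
6 (basic form) + 2 (introduction) = 8.
The elision shares a bar with the next section but does not change this unit's count.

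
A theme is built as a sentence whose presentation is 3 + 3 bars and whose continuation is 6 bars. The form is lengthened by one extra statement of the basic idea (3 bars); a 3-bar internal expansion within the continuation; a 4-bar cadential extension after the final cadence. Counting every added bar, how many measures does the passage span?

Basic sentence: 3 + 3 + 6 = 12 bars.
12 (basic form) + 3 (extra statement) + 3 (internal expansion) + 4 (cadential extension) = 22.

22 measures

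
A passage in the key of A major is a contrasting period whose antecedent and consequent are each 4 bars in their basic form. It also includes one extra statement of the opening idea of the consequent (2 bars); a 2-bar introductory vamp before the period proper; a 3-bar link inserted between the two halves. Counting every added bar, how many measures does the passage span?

Basic contrasting period: 4 + 4 = 8 bars.
8 (basic form) + 2 (extra statement) + 2 (introduction) + 3 (link) = 15.

15 measures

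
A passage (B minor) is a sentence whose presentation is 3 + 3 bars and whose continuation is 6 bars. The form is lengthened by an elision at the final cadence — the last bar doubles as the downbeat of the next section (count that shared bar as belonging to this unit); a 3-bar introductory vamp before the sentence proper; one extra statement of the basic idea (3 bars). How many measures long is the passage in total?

18 measures

Basic sentence: 3 + 3 + 6 = 12 bars.
12 (basic form) + 3 (introduction) + 3 (extra statement) = 18.
The elision shares a bar with the next section but does not change this unit's count.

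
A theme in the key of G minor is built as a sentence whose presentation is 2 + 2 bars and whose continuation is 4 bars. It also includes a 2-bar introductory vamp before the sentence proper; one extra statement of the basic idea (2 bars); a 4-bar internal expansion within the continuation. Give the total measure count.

Basic sentence: 2 + 2 + 4 = 8 bars.
8 (basic form) + 2 (introduction) + 2 (extra statement) + 4 (internal expansion) = 16.

16 measures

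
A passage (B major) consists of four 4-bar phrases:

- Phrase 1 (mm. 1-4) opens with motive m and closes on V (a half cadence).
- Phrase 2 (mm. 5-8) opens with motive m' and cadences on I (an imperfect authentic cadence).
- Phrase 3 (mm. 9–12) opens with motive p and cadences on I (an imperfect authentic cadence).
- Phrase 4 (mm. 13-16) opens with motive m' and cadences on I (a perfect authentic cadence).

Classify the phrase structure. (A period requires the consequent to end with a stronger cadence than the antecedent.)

contrasting double period

Four phrases in two halves: the first half (mm. 1-8) ends with an imperfect authentic cadence, the second (mm. 9-16) with a perfect authentic cadence — a large antecedent–consequent pair, i.e. a double period.
Phrase 3 begins with different material from phrase 1, making it contrasting.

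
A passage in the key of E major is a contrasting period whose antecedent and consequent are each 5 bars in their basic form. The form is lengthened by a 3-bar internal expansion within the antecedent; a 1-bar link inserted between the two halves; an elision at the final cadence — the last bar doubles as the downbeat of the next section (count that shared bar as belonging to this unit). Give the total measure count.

Basic contrasting period: 5 + 5 = 10 bars.
10 (basic form) + 3 (internal expansion) + 1 (link) = 14.
The elision shares a bar with the next section but does not change this unit's count.

14 measures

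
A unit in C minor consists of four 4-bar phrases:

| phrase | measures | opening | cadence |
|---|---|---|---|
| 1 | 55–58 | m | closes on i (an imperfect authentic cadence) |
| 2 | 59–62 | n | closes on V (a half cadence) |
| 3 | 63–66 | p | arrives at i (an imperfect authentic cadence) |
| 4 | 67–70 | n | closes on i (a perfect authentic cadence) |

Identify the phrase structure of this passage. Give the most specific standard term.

contrasting double period

Four phrases in two halves: the first half (mm. 55–62) ends with a half cadence, the second (mm. 63–70) with a perfect authentic cadence — a large antecedent–consequent pair, i.e. a double period.
Phrase 3 begins with different material from phrase 1, making it contrasting.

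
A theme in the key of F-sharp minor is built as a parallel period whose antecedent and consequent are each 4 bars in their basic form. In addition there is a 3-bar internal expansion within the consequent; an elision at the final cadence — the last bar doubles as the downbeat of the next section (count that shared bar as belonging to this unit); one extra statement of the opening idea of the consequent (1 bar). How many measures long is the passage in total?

12 measures

Basic parallel period: 4 + 4 = 8 bars.
8 (basic form) + 3 (internal expansion) + 1 (extra statement) = 12.
The elision shares a bar with the next section but does not change this unit's count.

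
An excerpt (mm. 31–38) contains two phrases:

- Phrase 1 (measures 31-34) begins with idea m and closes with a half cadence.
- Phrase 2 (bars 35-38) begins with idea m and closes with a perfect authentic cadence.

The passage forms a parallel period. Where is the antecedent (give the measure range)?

measures 31–34

The antecedent is the phrase ending with the weaker cadence (half cadence, phrase 1) and the consequent the one ending more conclusively (perfect authentic cadence, phrase 2); the antecedent is measures 31–34.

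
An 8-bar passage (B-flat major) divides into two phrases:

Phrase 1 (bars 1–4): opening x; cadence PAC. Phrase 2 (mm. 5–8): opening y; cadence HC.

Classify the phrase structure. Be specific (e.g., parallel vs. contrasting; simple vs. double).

The second phrase closes with a half cadence, which is not stronger than the first phrase's perfect authentic cadence; without a weak→strong cadential pair there is no antecedent–consequent relationship, so this is a phrase group rather than a period.

phrase group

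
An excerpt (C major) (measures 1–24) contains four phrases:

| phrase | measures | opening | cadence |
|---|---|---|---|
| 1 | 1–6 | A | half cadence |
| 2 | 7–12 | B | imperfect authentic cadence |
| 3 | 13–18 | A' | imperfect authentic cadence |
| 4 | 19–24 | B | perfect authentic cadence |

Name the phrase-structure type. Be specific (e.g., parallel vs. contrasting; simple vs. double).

Four phrases in two halves: the first half (mm. 1–12) ends with an imperfect authentic cadence, the second (measures 13-24) with a perfect authentic cadence — a large antecedent–consequent pair, i.e. a double period.
Phrase 3 begins with the same material as phrase 1, making it parallel.

parallel double period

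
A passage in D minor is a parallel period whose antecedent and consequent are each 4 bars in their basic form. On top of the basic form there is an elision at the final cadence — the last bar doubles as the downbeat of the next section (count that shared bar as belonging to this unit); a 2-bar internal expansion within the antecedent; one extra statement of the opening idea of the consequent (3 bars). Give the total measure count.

Basic parallel period: 4 + 4 = 8 bars.
8 (basic form) + 2 (internal expansion) + 3 (extra statement) = 13.
The elision shares a bar with the next section but does not change this unit's count.

13 measures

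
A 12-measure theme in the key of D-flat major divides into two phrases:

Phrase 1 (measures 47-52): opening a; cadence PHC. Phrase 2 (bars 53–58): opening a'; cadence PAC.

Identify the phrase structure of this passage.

parallel period

Phrase 1 ends with a Phrygian half cadence (weaker) and phrase 2 with a perfect authentic cadence (stronger): antecedent + consequent = a period.
The two phrases open with the same material (a / a'), so the period is parallel.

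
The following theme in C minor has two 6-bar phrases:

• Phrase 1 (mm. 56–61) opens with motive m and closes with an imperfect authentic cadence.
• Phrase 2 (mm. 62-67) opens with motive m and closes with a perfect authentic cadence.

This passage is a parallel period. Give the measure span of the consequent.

The antecedent is the phrase ending with the weaker cadence (imperfect authentic cadence, phrase 1) and the consequent the one ending more conclusively (perfect authentic cadence, phrase 2); the consequent is mm. 62–67.

measures 62–67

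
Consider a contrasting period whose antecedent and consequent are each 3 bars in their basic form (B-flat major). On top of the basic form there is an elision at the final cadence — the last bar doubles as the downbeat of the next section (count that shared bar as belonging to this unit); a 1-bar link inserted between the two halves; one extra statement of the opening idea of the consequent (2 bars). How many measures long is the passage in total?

Basic contrasting period: 3 + 3 = 6 bars.
6 (basic form) + 1 (link) + 2 (extra statement) = 9.
The elision shares a bar with the next section but does not change this unit's count.

9 measures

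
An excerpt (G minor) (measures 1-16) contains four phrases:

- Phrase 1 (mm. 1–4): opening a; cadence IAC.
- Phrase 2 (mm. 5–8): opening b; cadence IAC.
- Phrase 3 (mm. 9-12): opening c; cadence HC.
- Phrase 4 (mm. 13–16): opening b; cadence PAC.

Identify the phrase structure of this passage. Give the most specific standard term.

contrasting double period

Four phrases in two halves: the first half (mm. 1–8) ends with an imperfect authentic cadence, the second (mm. 9–16) with a perfect authentic cadence — a large antecedent–consequent pair, i.e. a double period.
Phrase 3 begins with different material from phrase 1, making it contrasting.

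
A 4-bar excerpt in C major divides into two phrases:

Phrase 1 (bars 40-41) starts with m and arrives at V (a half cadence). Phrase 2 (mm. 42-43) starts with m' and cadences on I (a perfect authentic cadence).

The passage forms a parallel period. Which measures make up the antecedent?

The phrase ending with the weaker cadence (half cadence) is the antecedent; the one ending more conclusively (perfect authentic cadence) is the consequent. The antecedent is measures 40–41.

measures 40–41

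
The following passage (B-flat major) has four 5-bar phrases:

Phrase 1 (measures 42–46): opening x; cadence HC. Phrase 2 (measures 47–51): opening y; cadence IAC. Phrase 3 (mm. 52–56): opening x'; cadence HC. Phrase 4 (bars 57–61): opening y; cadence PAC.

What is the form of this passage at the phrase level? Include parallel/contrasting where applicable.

Four phrases in two halves: the first half (measures 42–51) ends with an imperfect authentic cadence, the second (mm. 52–61) with a perfect authentic cadence — a large antecedent–consequent pair, i.e. a double period.
Phrase 3 begins with the same material as phrase 1, making it parallel.

parallel double period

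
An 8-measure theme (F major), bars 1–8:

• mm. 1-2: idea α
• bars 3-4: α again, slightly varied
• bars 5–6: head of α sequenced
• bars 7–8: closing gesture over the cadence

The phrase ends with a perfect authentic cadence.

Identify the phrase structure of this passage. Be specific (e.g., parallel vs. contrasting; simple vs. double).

Basic idea (bars 1-2) + its repetition (mm. 3–4) form the presentation; fragmentation and cadence (bars 5–8) form the continuation — the 8-bar whole is a sentence.

sentence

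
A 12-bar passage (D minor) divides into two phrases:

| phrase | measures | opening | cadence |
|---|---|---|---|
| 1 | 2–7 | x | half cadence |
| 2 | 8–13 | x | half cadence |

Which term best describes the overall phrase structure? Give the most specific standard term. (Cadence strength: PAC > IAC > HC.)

repeated phrase

Both phrases have the same opening (x) and the same cadence (half cadence): the second is a restatement, not a consequent, so this is a repeated phrase rather than a period.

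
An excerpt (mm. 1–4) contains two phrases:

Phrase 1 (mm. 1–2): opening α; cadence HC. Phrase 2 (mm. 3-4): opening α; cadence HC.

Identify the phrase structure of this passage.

Both phrases have the same opening (α) and the same cadence (half cadence): the second is a restatement, not a consequent, so this is a repeated phrase rather than a period.

repeated phrase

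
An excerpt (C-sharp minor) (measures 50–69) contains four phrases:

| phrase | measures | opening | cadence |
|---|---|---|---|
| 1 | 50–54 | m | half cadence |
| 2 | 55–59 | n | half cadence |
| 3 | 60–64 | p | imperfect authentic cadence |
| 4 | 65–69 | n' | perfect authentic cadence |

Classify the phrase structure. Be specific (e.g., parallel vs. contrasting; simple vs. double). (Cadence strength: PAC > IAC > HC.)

contrasting double period

Four phrases in two halves: the first half (measures 50-59) ends with a half cadence, the second (bars 60–69) with a perfect authentic cadence — a large antecedent–consequent pair, i.e. a double period.
Phrase 3 begins with different material from phrase 1, making it contrasting.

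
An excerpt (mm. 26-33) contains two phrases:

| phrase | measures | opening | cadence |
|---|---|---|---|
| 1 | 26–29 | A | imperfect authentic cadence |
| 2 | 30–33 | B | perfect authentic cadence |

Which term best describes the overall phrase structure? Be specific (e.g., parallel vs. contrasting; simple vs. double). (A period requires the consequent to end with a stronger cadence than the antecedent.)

contrasting period

Phrase 1 ends with an imperfect authentic cadence (weaker) and phrase 2 with a perfect authentic cadence (stronger): antecedent + consequent = a period.
The two phrases open with different material (A / B), so the period is contrasting.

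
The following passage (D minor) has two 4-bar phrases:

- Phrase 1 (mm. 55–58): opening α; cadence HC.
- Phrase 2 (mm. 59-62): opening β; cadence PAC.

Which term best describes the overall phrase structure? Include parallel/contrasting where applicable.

Phrase 1 ends with a half cadence (weaker) and phrase 2 with a perfect authentic cadence (stronger): antecedent + consequent = a period.
The two phrases open with different material (α / β), so the period is contrasting.

contrasting period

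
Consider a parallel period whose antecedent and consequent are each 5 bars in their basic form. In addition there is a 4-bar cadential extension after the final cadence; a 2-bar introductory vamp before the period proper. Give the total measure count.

Basic parallel period: 5 + 5 = 10 bars.
10 (basic form) + 4 (cadential extension) + 2 (introduction) = 16.

16 measures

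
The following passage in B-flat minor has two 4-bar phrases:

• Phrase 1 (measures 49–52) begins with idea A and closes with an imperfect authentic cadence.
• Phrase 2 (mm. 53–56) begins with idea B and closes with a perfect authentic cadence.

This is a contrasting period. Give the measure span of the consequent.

measures 53–56

The phrase ending with the weaker cadence (imperfect authentic cadence) is the antecedent; the one ending more conclusively (perfect authentic cadence) is the consequent. The consequent is measures 53–56.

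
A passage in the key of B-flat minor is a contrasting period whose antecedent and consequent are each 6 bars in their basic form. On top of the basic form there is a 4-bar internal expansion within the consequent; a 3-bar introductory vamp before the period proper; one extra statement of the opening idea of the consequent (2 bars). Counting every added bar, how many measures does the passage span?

21 measures

Basic contrasting period: 6 + 6 = 12 bars.
12 (basic form) + 4 (internal expansion) + 3 (introduction) + 2 (extra statement) = 21.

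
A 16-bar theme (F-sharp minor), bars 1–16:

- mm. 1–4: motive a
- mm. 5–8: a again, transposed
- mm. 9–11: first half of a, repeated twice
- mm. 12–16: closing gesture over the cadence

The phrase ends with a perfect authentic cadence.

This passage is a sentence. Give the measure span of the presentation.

The presentation of a sentence is the basic idea (mm. 1–4) plus its repetition (mm. 5-8); the presentation is therefore mm. 1-8.

measures 1–8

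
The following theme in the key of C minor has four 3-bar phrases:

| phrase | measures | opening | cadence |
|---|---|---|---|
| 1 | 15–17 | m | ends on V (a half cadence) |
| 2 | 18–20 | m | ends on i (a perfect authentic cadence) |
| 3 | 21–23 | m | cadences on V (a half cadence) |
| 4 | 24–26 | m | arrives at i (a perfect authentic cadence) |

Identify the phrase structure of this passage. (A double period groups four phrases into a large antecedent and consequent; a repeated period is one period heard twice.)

The cadence pattern HC–PAC–HC–PAC is weak–strong twice, and phrases 3–4 restate phrases 1–2: a period heard twice, not a double period (which would end weakly at phrase 2).

repeated period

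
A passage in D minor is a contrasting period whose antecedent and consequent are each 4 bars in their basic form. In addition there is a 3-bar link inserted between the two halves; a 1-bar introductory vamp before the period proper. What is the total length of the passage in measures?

12 measures

Basic contrasting period: 4 + 4 = 8 bars.
8 (basic form) + 3 (link) + 1 (introduction) = 12.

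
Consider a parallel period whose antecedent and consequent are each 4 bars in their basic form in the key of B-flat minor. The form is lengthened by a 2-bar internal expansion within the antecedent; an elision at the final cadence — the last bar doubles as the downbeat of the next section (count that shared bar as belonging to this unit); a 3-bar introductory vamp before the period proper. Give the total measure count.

13 measures

Basic parallel period: 4 + 4 = 8 bars.
8 (basic form) + 2 (internal expansion) + 3 (introduction) = 13.
The elision shares a bar with the next section but does not change this unit's count.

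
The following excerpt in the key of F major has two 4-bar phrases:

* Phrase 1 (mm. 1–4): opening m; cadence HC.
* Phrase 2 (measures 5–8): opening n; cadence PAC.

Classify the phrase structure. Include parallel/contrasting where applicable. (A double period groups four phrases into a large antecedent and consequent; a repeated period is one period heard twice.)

Phrase 1 ends with a half cadence (weaker) and phrase 2 with a perfect authentic cadence (stronger): antecedent + consequent = a period.
The two phrases open with different material (m / n), so the period is contrasting.

contrasting period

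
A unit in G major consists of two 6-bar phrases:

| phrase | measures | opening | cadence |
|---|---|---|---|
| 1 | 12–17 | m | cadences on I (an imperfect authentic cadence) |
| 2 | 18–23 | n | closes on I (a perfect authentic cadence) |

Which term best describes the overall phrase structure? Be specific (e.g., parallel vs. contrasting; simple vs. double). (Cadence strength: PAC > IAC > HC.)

contrasting period

Phrase 1 ends with an imperfect authentic cadence (weaker) and phrase 2 with a perfect authentic cadence (stronger): antecedent + consequent = a period.
The two phrases open with different material (m / n), so the period is contrasting.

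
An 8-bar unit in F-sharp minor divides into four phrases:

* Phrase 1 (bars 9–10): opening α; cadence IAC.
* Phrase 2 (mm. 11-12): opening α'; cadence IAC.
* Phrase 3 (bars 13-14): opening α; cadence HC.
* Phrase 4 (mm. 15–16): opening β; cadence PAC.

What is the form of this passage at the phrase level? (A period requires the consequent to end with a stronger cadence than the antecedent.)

parallel double period

Four phrases in two halves: the first half (mm. 9–12) ends with an imperfect authentic cadence, the second (bars 13-16) with a perfect authentic cadence — a large antecedent–consequent pair, i.e. a double period.
Phrase 3 begins with the same material as phrase 1, making it parallel.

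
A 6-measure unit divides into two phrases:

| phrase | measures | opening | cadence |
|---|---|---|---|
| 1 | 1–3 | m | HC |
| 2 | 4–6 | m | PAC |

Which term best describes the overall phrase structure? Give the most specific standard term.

Phrase 1 ends with a half cadence (weaker) and phrase 2 with a perfect authentic cadence (stronger): antecedent + consequent = a period.
The two phrases open with the same material (m / m), so the period is parallel.

parallel period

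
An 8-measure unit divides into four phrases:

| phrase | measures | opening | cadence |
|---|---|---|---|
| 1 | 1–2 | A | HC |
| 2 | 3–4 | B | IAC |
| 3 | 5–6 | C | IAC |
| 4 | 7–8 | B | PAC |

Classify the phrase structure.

contrasting double period

Four phrases in two halves: the first half (mm. 1–4) ends with an imperfect authentic cadence, the second (mm. 5-8) with a perfect authentic cadence — a large antecedent–consequent pair, i.e. a double period.
Phrase 3 begins with different material from phrase 1, making it contrasting.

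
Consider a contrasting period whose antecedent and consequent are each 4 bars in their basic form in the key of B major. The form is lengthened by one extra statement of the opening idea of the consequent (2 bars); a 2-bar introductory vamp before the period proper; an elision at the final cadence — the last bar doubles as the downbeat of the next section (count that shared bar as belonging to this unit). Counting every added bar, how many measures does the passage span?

Basic contrasting period: 4 + 4 = 8 bars.
8 (basic form) + 2 (extra statement) + 2 (introduction) = 12.
The elision shares a bar with the next section but does not change this unit's count.

12 measures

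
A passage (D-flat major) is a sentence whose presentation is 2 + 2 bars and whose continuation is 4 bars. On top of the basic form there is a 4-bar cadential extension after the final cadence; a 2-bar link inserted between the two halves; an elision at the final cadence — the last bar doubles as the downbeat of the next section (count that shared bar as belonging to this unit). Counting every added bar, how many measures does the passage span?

14 measures

Basic sentence: 2 + 2 + 4 = 8 bars.
8 (basic form) + 4 (cadential extension) + 2 (link) = 14.
The elision shares a bar with the next section but does not change this unit's count.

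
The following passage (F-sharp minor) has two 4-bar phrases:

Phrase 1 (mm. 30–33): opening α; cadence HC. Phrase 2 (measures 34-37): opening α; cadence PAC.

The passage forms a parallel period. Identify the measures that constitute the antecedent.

measures 30–33

The antecedent is the phrase ending with the weaker cadence (half cadence, phrase 1) and the consequent the one ending more conclusively (perfect authentic cadence, phrase 2); the antecedent is measures 30–33.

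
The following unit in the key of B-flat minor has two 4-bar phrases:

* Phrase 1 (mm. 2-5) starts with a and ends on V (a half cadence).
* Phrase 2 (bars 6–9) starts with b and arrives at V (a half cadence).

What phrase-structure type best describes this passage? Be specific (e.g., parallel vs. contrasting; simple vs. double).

phrase group

The second phrase closes with a half cadence, which is not stronger than the first phrase's half cadence; without a weak→strong cadential pair there is no antecedent–consequent relationship, so this is a phrase group rather than a period.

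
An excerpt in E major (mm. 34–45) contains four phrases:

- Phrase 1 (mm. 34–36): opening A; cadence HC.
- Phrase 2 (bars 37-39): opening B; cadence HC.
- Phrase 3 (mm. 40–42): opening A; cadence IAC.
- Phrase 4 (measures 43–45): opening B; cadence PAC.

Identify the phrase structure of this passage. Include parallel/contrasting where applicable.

parallel double period

Four phrases in two halves: the first half (mm. 34-39) ends with a half cadence, the second (mm. 40-45) with a perfect authentic cadence — a large antecedent–consequent pair, i.e. a double period.
Phrase 3 begins with the same material as phrase 1, making it parallel.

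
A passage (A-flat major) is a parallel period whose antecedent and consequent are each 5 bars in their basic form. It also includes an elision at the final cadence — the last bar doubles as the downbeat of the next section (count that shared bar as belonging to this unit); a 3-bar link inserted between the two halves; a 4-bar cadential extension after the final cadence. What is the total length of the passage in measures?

17 measures

Basic parallel period: 5 + 5 = 10 bars.
10 (basic form) + 3 (link) + 4 (cadential extension) = 17.
The elision shares a bar with the next section but does not change this unit's count.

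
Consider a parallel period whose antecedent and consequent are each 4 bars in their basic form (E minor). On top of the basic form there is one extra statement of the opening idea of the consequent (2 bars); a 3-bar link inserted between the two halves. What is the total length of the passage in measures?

Basic parallel period: 4 + 4 = 8 bars.
8 (basic form) + 2 (extra statement) + 3 (link) = 13.

13 measures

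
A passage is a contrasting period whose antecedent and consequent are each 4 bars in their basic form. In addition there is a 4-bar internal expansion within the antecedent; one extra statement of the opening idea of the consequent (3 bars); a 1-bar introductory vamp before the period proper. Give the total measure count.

Basic contrasting period: 4 + 4 = 8 bars.
8 (basic form) + 4 (internal expansion) + 3 (extra statement) + 1 (introduction) = 16.

16 measures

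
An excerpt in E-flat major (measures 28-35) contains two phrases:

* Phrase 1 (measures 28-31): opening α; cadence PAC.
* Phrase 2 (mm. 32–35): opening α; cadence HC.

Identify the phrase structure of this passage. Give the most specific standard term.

The second phrase closes with a half cadence, which is not stronger than the first phrase's perfect authentic cadence; without a weak→strong cadential pair there is no antecedent–consequent relationship, so this is a phrase group rather than a period.

phrase group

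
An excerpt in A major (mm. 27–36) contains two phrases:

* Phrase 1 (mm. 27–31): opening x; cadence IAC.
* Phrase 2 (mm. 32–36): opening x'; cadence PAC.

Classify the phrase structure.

parallel period

Phrase 1 ends with an imperfect authentic cadence (weaker) and phrase 2 with a perfect authentic cadence (stronger): antecedent + consequent = a period.
The two phrases open with the same material (x / x'), so the period is parallel.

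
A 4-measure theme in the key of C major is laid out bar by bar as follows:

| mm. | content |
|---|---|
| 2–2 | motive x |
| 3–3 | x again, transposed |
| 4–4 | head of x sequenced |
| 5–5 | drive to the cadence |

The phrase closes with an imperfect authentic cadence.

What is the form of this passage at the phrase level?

Basic idea (m. 2) + its repetition (m. 3) form the presentation; fragmentation and cadence (bars 4-5) form the continuation — the 4-bar whole is a sentence.

sentence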